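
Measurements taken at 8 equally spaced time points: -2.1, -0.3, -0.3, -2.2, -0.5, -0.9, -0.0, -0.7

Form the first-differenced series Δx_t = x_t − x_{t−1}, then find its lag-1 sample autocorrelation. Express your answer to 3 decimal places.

-0.458

First differences Δx: 1.8, 0.0, -1.9, 1.7, -0.4, 0.9, -0.7
Mean of differences = 0.2000
Numerator Σ(Δx_t−Δx̄)(Δx_{t+1}−Δx̄) = -5.0000
Denominator Σ(Δx_t−Δx̄)² = 10.9200
r_1(Δx) = -5.0000 / 10.9200 = -0.458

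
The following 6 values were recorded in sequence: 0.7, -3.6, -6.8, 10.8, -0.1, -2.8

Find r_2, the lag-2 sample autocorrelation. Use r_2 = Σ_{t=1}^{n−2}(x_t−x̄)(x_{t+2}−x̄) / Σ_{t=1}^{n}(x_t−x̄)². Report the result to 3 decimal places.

-0.393

Mean x̄ = (0.7 − 3.6 − 6.8 + 10.8 − 0.1 − 2.8)/6 = -0.3000
Deviations from mean: 1.0000, -3.3000, -6.5000, 11.1000, 0.2000, -2.5000
Numerator Σ_{t=1}^{4}(x_t−x̄)(x_{t+2}−x̄) = -72.1800
Denominator Σ(x_t−x̄)² = 183.6400
r_2 = -72.1800 / 183.6400 = -0.393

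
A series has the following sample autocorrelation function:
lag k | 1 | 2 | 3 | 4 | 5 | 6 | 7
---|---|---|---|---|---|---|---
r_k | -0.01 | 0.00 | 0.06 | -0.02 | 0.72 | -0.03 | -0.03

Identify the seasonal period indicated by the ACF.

The largest autocorrelation is r_5 = 0.72; the remaining lags stay at or below 0.06.
The dominant spike at lag 5 indicates a seasonal period of 5.

5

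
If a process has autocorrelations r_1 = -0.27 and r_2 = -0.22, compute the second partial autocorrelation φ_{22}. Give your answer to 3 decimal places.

φ_{22} = (r_2 − r_1²) / (1 − r_1²)
r_1² = (-0.27)² = 0.0729
Numerator = -0.22 − 0.0729 = -0.2929; denominator = 1 − 0.0729 = 0.9271
φ_{22} = -0.2929 / 0.9271 = -0.316

-0.316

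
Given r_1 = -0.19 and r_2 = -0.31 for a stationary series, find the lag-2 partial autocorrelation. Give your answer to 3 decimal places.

φ_{22} = (r_2 − r_1²) / (1 − r_1²)
r_1² = (-0.19)² = 0.0361
Numerator = -0.31 − 0.0361 = -0.3461; denominator = 1 − 0.0361 = 0.9639
φ_{22} = -0.3461 / 0.9639 = -0.359

-0.359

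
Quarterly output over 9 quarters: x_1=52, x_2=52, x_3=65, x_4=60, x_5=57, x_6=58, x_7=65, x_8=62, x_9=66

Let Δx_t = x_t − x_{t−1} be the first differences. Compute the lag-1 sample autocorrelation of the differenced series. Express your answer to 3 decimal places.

First differences Δx: 0, 13, -5, -3, 1, 7, -3, 4
Mean of differences = 1.7500
Numerator Σ(Δx_t−Δx̄)(Δx_{t+1}−Δx̄) = -99.5625
Denominator Σ(Δx_t−Δx̄)² = 253.5000
r_1(Δx) = -99.5625 / 253.5000 = -0.393

-0.393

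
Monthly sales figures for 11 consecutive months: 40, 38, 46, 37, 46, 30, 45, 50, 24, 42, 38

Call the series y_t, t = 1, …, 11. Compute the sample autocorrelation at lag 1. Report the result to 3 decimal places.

Mean ȳ = (40 + 38 + 46 + 37 + 46 + 30 + 45 + 50 + 24 + 42 + 38)/11 = 39.6364
Numerator Σ_{t=1}^{10}(y_t−ȳ)(y_{t+1}−ȳ) = -304.8595
Denominator Σ(y_t−ȳ)² = 572.5455
r_1 = -304.8595 / 572.5455 = -0.532

-0.532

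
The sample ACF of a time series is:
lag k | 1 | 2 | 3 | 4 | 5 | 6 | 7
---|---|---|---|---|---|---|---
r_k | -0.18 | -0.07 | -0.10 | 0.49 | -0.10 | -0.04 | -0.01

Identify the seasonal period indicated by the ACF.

The largest autocorrelation is r_4 = 0.49; the remaining lags stay at or below -0.01.
The dominant spike at lag 4 indicates a seasonal period of 4.

4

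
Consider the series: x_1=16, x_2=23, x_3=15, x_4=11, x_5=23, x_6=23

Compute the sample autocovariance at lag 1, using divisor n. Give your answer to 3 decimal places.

-2.375

Mean x̄ = (16 + 23 + 15 + 11 + 23 + 23)/6 = 18.5000
Σ_{t=1}^{5}(x_t−x̄)(x_{t+1}−x̄) = -14.2500
γ_1 = -14.2500 / 6 = -2.375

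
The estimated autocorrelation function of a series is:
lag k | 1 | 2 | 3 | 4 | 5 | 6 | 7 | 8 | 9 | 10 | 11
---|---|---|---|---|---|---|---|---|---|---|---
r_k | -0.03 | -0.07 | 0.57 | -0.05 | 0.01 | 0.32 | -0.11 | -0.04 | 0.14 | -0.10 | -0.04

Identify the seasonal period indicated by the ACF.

3

The largest autocorrelation is r_3 = 0.57, with a weaker echo at lag 6 (0.32); the remaining lags stay at or below 0.14.
The dominant spike at lag 3 indicates a seasonal period of 3.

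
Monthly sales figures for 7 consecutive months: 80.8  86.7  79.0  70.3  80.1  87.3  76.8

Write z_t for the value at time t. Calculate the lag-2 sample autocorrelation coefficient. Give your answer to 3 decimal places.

Mean z̄ = (80.8 + 86.7 + 79.0 + 70.3 + 80.1 + 87.3 + 76.8)/7 = 80.1429
Deviations from mean: 0.6571, 6.5571, -1.1429, -9.8429, -0.0429, 7.1571, -3.3429
Numerator Σ_{t=1}^{5}(z_t−z̄)(z_{t+2}−z̄) = -135.5465
Denominator Σ(z_t−z̄)² = 204.0171
r_2 = -135.5465 / 204.0171 = -0.664

-0.664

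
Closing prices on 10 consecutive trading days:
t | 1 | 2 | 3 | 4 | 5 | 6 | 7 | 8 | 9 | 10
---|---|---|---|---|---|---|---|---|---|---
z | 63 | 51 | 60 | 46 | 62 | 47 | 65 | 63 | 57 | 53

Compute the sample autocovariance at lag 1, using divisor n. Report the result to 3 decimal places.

Mean z̄ = (63 + 51 + 60 + 46 + 62 + 47 + 65 + 63 + 57 + 53)/10 = 56.7000
Σ_{t=1}^{9}(z_t−z̄)(z_{t+1}−z̄) = -225.5900
γ_1 = -225.5900 / 10 = -22.559

-22.559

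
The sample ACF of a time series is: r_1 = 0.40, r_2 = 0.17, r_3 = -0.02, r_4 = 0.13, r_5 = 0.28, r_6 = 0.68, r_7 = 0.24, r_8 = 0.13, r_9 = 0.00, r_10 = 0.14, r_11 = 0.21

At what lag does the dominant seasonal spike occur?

6

The largest autocorrelation is r_6 = 0.68; the remaining lags stay at or below 0.40. The elevated value at lag 1 (0.40), dropping to 0.17 at lag 2, reflects decaying short-term dependence rather than seasonality.
The dominant spike at lag 6 indicates a seasonal period of 6.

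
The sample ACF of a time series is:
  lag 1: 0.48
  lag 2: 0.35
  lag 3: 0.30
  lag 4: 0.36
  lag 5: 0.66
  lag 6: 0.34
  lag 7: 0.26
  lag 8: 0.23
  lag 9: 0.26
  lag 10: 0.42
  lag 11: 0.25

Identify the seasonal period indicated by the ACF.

5

The largest autocorrelation is r_5 = 0.66; the remaining lags stay at or below 0.48. The elevated value at lag 1 (0.48), dropping to 0.35 at lag 2, reflects decaying short-term dependence rather than seasonality.
The dominant spike at lag 5 indicates a seasonal period of 5.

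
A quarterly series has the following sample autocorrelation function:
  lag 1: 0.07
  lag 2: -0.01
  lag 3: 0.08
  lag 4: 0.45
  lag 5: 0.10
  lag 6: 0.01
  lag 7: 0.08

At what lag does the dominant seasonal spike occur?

The largest autocorrelation is r_4 = 0.45; the remaining lags stay at or below 0.10.
The dominant spike at lag 4 indicates a seasonal period of 4.

4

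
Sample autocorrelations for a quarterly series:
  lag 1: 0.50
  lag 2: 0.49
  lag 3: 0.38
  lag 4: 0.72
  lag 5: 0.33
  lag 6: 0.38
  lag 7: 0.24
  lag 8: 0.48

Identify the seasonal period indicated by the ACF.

The largest autocorrelation is r_4 = 0.72; the remaining lags stay at or below 0.50. The elevated value at lag 1 (0.50), dropping to 0.49 at lag 2, reflects decaying short-term dependence rather than seasonality.
The dominant spike at lag 4 indicates a seasonal period of 4.

4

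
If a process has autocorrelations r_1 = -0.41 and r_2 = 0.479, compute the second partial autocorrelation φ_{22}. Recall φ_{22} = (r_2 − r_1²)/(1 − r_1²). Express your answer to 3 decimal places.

0.374

φ_{22} = (r_2 − r_1²) / (1 − r_1²)
r_1² = (-0.41)² = 0.1681
Numerator = 0.479 − 0.1681 = 0.3109; denominator = 1 − 0.1681 = 0.8319
φ_{22} = 0.3109 / 0.8319 = 0.374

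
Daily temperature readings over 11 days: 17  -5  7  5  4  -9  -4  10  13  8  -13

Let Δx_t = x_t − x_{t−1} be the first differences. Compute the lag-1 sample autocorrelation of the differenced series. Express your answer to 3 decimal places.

First differences Δx: -22, 12, -2, -1, -13, 5, 14, 3, -5, -21
Mean of differences = -3.0000
Numerator Σ(Δx_t−Δx̄)(Δx_{t+1}−Δx̄) = -106.0000
Denominator Σ(Δx_t−Δx̄)² = 1408.0000
r_1(Δx) = -106.0000 / 1408.0000 = -0.075

-0.075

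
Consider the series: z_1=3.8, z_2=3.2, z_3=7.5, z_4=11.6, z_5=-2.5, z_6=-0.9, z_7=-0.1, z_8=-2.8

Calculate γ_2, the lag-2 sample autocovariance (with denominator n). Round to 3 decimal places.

-1.489

Mean z̄ = (3.8 + 3.2 + 7.5 + 11.6 − 2.5 − 0.9 − 0.1 − 2.8)/8 = 2.4750
Deviations: 1.3250, 0.7250, 5.0250, 9.1250, -4.9750, -3.3750, -2.5750, -5.2750
Σ_{t=1}^{6}(z_t−z̄)(z_{t+2}−z̄) = -11.9088
γ_2 = -11.9088 / 8 = -1.489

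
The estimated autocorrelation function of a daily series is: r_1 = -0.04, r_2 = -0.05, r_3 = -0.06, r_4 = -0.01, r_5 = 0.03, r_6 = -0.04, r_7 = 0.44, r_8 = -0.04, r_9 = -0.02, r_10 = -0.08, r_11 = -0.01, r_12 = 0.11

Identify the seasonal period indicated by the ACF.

The largest autocorrelation is r_7 = 0.44; the remaining lags stay at or below 0.11.
The dominant spike at lag 7 indicates a seasonal period of 7.

7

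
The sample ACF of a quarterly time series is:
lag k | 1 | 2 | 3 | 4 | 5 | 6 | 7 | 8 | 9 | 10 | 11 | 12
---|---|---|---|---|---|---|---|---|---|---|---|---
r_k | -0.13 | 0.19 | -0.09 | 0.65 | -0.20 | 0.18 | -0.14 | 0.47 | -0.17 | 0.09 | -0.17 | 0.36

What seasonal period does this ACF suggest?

4

The largest autocorrelation is r_4 = 0.65, with weaker echoes at lags 8 (0.47) and 12 (0.36); the remaining lags stay at or below 0.19.
The dominant spike at lag 4 indicates a seasonal period of 4.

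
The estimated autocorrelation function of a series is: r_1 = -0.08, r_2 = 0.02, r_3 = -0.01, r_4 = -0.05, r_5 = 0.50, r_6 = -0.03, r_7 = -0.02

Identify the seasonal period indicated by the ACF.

5

The largest autocorrelation is r_5 = 0.50; the remaining lags stay at or below 0.02.
The dominant spike at lag 5 indicates a seasonal period of 5.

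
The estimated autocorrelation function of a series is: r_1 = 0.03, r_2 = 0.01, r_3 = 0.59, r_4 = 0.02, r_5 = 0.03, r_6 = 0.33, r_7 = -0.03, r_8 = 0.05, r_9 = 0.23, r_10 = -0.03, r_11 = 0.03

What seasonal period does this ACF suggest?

The largest autocorrelation is r_3 = 0.59, with weaker echoes at lags 6 (0.33) and 9 (0.23); the remaining lags stay at or below 0.05.
The dominant spike at lag 3 indicates a seasonal period of 3.

3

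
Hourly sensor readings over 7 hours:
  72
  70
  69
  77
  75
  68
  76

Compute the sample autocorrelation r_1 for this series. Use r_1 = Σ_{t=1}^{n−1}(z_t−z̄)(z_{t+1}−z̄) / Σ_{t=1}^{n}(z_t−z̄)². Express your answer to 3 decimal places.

-0.280

Mean z̄ = (72 + 70 + 69 + 77 + 75 + 68 + 76)/7 = 72.4286
Deviations from mean: -0.4286, -2.4286, -3.4286, 4.5714, 2.5714, -4.4286, 3.5714
Σ(z_t−z̄)(z_{t+1}−z̄) = (1.0408) + (8.3265) + (-15.6735) + (11.7551) + (-11.3878) + (-15.8163) = -21.7551
Denominator Σ(z_t−z̄)² = 77.7143
r_1 = -21.7551 / 77.7143 = -0.280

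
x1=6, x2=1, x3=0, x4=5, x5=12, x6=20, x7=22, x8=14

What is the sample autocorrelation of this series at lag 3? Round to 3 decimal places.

-0.309

Mean x̄ = (6 + 1 + 0 + 5 + 12 + 20 + 22 + 14)/8 = 10.0000
Deviations from mean: -4.0000, -9.0000, -10.0000, -5.0000, 2.0000, 10.0000, 12.0000, 4.0000
Σ(x_t−x̄)(x_{t+3}−x̄) = (20.0000) + (-18.0000) + (-100.0000) + (-60.0000) + (8.0000) = -150.0000
Denominator Σ(x_t−x̄)² = 486.0000
r_3 = -150.0000 / 486.0000 = -0.309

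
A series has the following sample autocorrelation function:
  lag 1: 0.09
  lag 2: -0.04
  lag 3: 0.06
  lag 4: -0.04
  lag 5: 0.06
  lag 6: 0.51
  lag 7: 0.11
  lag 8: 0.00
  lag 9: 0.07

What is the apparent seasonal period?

6

The largest autocorrelation is r_6 = 0.51; the remaining lags stay at or below 0.11.
The dominant spike at lag 6 indicates a seasonal period of 6.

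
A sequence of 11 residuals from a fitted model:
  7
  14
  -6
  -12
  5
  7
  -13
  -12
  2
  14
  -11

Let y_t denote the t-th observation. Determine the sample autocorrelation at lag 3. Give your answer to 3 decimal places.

-0.007

Mean ȳ = (7 + 14 − 6 − 12 + 5 + 7 − 13 − 12 + 2 + 14 − 11)/11 = -0.4545
Numerator Σ_{t=1}^{8}(y_t−ȳ)(y_{t+3}−ȳ) = -7.9835
Denominator Σ(y_t−ȳ)² = 1130.7273
r_3 = -7.9835 / 1130.7273 = -0.007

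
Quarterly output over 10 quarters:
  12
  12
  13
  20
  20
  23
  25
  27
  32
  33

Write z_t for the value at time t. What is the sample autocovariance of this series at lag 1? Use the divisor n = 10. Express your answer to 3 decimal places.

Mean z̄ = (12 + 12 + 13 + 20 + 20 + 23 + 25 + 27 + 32 + 33)/10 = 21.7000
Σ_{t=1}^{9}(z_t−z̄)(z_{t+1}−z̄) = 386.7100
γ_1 = 386.7100 / 10 = 38.671

38.671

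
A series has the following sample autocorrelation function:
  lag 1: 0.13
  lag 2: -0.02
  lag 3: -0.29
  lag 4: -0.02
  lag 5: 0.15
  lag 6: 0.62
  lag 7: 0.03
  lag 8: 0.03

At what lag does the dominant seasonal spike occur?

The largest autocorrelation is r_6 = 0.62; the remaining lags stay at or below 0.15.
The dominant spike at lag 6 indicates a seasonal period of 6.

6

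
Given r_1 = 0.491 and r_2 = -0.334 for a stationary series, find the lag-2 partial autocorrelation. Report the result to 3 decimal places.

φ_{22} = (r_2 − r_1²) / (1 − r_1²)
r_1² = (0.491)² = 0.241081
Numerator = -0.334 − 0.2411 = -0.5751; denominator = 1 − 0.2411 = 0.7589
φ_{22} = -0.5751 / 0.7589 = -0.758

-0.758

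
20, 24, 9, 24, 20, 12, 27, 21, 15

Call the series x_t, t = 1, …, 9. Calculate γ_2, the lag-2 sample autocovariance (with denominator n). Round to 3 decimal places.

Mean x̄ = (20 + 24 + 9 + 24 + 20 + 12 + 27 + 21 + 15)/9 = 19.1111
Σ_{t=1}^{7}(x_t−x̄)(x_{t+2}−x̄) = -67.6914
γ_2 = -67.6914 / 9 = -7.521

-7.521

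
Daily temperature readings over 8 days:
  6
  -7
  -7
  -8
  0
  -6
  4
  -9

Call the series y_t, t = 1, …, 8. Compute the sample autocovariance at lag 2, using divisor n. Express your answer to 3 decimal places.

Mean ȳ = (6 − 7 − 7 − 8 + 0 − 6 + 4 − 9)/8 = -3.3750
Σ_{t=1}^{6}(y_t−ȳ)(y_{t+2}−ȳ) = 22.3438
γ_2 = 22.3438 / 8 = 2.793

2.793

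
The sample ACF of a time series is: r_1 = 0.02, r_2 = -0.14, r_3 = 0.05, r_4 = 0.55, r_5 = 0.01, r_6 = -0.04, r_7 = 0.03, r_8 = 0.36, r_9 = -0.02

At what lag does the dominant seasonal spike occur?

4

The largest autocorrelation is r_4 = 0.55, with a weaker echo at lag 8 (0.36); the remaining lags stay at or below 0.05.
The dominant spike at lag 4 indicates a seasonal period of 4.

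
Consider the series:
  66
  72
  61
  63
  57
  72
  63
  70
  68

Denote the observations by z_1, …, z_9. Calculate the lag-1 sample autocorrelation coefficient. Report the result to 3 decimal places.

Mean z̄ = (66 + 72 + 61 + 63 + 57 + 72 + 63 + 70 + 68)/9 = 65.7778
Numerator Σ_{t=1}^{8}(z_t−z̄)(z_{t+1}−z̄) = -64.9383
Denominator Σ(z_t−z̄)² = 215.5556
r_1 = -64.9383 / 215.5556 = -0.301

-0.301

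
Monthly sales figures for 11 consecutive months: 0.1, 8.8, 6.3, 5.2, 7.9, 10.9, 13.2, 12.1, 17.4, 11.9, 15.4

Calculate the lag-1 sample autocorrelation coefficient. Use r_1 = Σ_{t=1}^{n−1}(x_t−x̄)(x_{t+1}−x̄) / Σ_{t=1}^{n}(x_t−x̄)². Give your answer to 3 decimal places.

0.378

Mean x̄ = (0.1 + 8.8 + 6.3 + 5.2 + 7.9 + 10.9 + 13.2 + 12.1 + 17.4 + 11.9 + 15.4)/11 = 9.9273
Numerator Σ_{t=1}^{10}(x_t−x̄)(x_{t+1}−x̄) = 91.9938
Denominator Σ(x_t−x̄)² = 243.5218
r_1 = 91.9938 / 243.5218 = 0.378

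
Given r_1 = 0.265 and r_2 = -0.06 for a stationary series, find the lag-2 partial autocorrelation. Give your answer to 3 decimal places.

-0.140

φ_{22} = (r_2 − r_1²) / (1 − r_1²)
r_1² = (0.265)² = 0.070225
Numerator = -0.06 − 0.0702 = -0.1302; denominator = 1 − 0.0702 = 0.9298
φ_{22} = -0.1302 / 0.9298 = -0.140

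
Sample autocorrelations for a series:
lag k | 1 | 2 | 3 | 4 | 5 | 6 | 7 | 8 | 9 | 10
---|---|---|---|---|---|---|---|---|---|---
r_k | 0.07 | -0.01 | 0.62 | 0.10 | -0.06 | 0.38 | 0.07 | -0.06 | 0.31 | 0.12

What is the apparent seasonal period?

The largest autocorrelation is r_3 = 0.62, with weaker echoes at lags 6 (0.38) and 9 (0.31); the remaining lags stay at or below 0.12.
The dominant spike at lag 3 indicates a seasonal period of 3.

3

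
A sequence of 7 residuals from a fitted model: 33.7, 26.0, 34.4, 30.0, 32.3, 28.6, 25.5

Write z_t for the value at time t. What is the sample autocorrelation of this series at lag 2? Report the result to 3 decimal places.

0.203

Mean z̄ = (33.7 + 26.0 + 34.4 + 30.0 + 32.3 + 28.6 + 25.5)/7 = 30.0714
Deviations from mean: 3.6286, -4.0714, 4.3286, -0.0714, 2.2286, -1.4714, -4.5714
Numerator Σ_{t=1}^{5}(z_t−z̄)(z_{t+2}−z̄) = 15.5612
Denominator Σ(z_t−z̄)² = 76.5143
r_2 = 15.5612 / 76.5143 = 0.203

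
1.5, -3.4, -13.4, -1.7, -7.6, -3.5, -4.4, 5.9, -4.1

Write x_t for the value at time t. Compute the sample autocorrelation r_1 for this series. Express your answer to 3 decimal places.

-0.170

Mean x̄ = (1.5 − 3.4 − 13.4 − 1.7 − 7.6 − 3.5 − 4.4 + 5.9 − 4.1)/9 = -3.4111
Numerator Σ_{t=1}^{8}(x_t−x̄)(x_{t+1}−x̄) = -39.4779
Denominator Σ(x_t−x̄)² = 232.5289
r_1 = -39.4779 / 232.5289 = -0.170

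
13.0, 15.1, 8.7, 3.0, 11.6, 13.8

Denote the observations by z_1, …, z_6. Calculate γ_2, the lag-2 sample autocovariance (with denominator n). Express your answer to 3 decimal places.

Mean z̄ = (13.0 + 15.1 + 8.7 + 3.0 + 11.6 + 13.8)/6 = 10.8667
Deviations: 2.1333, 4.2333, -2.1667, -7.8667, 0.7333, 2.9333
Σ_{t=1}^{4}(z_t−z̄)(z_{t+2}−z̄) = -62.5889
γ_2 = -62.5889 / 6 = -10.431

-10.431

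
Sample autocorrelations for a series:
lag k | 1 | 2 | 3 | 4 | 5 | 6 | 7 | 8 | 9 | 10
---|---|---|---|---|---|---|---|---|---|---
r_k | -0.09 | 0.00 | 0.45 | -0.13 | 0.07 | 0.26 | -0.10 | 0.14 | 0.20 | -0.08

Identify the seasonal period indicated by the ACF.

The largest autocorrelation is r_3 = 0.45, with weaker echoes at lags 6 (0.26) and 9 (0.20); the remaining lags stay at or below 0.14.
The dominant spike at lag 3 indicates a seasonal period of 3.

3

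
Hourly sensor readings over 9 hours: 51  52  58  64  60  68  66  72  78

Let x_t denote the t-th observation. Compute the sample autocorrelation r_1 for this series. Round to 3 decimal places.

Mean x̄ = (51 + 52 + 58 + 64 + 60 + 68 + 66 + 72 + 78)/9 = 63.2222
Numerator Σ_{t=1}^{8}(x_t−x̄)(x_{t+1}−x̄) = 341.1728
Denominator Σ(x_t−x̄)² = 639.5556
r_1 = 341.1728 / 639.5556 = 0.533

0.533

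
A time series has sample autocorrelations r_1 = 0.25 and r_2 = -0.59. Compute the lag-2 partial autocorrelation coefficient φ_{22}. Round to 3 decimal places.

φ_{22} = (r_2 − r_1²) / (1 − r_1²)
r_1² = (0.25)² = 0.0625
Numerator = -0.59 − 0.0625 = -0.6525; denominator = 1 − 0.0625 = 0.9375
φ_{22} = -0.6525 / 0.9375 = -0.696

-0.696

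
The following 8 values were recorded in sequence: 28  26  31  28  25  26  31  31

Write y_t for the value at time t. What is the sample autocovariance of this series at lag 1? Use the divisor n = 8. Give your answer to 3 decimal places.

0.398

Mean ȳ = (28 + 26 + 31 + 28 + 25 + 26 + 31 + 31)/8 = 28.2500
Σ_{t=1}^{7}(y_t−ȳ)(y_{t+1}−ȳ) = 3.1875
γ_1 = 3.1875 / 8 = 0.398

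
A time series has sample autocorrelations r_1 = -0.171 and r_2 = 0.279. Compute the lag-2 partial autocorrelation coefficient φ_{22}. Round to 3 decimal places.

0.257

φ_{22} = (r_2 − r_1²) / (1 − r_1²)
r_1² = (-0.171)² = 0.029241
Numerator = 0.279 − 0.0292 = 0.2498; denominator = 1 − 0.0292 = 0.9708
φ_{22} = 0.2498 / 0.9708 = 0.257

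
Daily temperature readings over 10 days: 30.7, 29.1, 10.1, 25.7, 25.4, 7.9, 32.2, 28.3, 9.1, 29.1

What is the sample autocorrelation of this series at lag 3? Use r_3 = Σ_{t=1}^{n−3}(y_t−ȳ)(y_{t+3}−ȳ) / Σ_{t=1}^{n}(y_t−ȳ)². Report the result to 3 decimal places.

0.630

Mean ȳ = (30.7 + 29.1 + 10.1 + 25.7 + 25.4 + 7.9 + 32.2 + 28.3 + 9.1 + 29.1)/10 = 22.7600
Numerator Σ_{t=1}^{7}(y_t−ȳ)(y_{t+3}−ȳ) = 533.4252
Denominator Σ(y_t−ȳ)² = 846.5440
r_3 = 533.4252 / 846.5440 = 0.630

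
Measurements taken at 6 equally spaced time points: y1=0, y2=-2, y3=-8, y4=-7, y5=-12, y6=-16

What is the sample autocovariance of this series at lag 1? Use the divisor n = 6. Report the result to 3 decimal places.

12.375

Mean ȳ = (0 − 2 − 8 − 7 − 12 − 16)/6 = -7.5000
Deviations: 7.5000, 5.5000, -0.5000, 0.5000, -4.5000, -8.5000
Σ_{t=1}^{5}(y_t−ȳ)(y_{t+1}−ȳ) = 74.2500
γ_1 = 74.2500 / 6 = 12.375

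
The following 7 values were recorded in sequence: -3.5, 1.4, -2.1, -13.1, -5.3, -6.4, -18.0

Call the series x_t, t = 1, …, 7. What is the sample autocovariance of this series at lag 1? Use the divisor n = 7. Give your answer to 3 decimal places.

3.132

Mean x̄ = (-3.5 + 1.4 − 2.1 − 13.1 − 5.3 − 6.4 − 18.0)/7 = -6.7143
Deviations: 3.2143, 8.1143, 4.6143, -6.3857, 1.4143, 0.3143, -11.2857
Σ_{t=1}^{6}(x_t−x̄)(x_{t+1}−x̄) = 21.9241
γ_1 = 21.9241 / 7 = 3.132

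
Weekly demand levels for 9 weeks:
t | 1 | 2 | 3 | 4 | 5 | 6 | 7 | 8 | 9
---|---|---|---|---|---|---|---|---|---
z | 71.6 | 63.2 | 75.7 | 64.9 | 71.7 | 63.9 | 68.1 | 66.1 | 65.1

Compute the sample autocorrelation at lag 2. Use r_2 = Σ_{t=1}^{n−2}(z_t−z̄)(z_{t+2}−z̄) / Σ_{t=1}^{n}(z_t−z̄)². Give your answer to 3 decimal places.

0.628

Mean z̄ = (71.6 + 63.2 + 75.7 + 64.9 + 71.7 + 63.9 + 68.1 + 66.1 + 65.1)/9 = 67.8111
Numerator Σ_{t=1}^{7}(z_t−z̄)(z_{t+2}−z̄) = 92.4109
Denominator Σ(z_t−z̄)² = 147.1089
r_2 = 92.4109 / 147.1089 = 0.628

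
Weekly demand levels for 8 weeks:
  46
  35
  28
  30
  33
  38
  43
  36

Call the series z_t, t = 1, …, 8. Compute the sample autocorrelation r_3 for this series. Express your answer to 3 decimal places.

Mean z̄ = (46 + 35 + 28 + 30 + 33 + 38 + 43 + 36)/8 = 36.1250
Σ(z_t−z̄)(z_{t+3}−z̄) = (-60.4844) + (3.5156) + (-15.2344) + (-42.1094) + (0.3906) = -113.9219
Denominator Σ(z_t−z̄)² = 262.8750
r_3 = -113.9219 / 262.8750 = -0.433

-0.433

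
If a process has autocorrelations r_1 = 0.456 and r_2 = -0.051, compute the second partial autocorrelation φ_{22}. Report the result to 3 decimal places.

-0.327

φ_{22} = (r_2 − r_1²) / (1 − r_1²)
r_1² = (0.456)² = 0.207936
Numerator = -0.051 − 0.2079 = -0.2589; denominator = 1 − 0.2079 = 0.7921
φ_{22} = -0.2589 / 0.7921 = -0.327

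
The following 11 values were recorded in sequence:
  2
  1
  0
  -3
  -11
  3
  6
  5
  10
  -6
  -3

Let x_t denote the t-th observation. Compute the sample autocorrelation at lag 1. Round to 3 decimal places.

Mean x̄ = (2 + 1 + 0 − 3 − 11 + 3 + 6 + 5 + 10 − 6 − 3)/11 = 0.3636
Numerator Σ_{t=1}^{10}(x_t−x̄)(x_{t+1}−x̄) = 56.0496
Denominator Σ(x_t−x̄)² = 348.5455
r_1 = 56.0496 / 348.5455 = 0.161

0.161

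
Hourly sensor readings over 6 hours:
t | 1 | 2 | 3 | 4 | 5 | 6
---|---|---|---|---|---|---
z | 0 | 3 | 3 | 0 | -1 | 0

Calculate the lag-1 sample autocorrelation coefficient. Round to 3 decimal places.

0.279

Mean z̄ = (0 + 3 + 3 + 0 − 1 + 0)/6 = 0.8333
Deviations from mean: -0.8333, 2.1667, 2.1667, -0.8333, -1.8333, -0.8333
Σ(z_t−z̄)(z_{t+1}−z̄) = (-1.8056) + (4.6944) + (-1.8056) + (1.5278) + (1.5278) = 4.1389
Denominator Σ(z_t−z̄)² = 14.8333
r_1 = 4.1389 / 14.8333 = 0.279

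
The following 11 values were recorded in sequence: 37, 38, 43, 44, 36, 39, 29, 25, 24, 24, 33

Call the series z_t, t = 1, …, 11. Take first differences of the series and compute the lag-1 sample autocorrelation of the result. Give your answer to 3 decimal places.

First differences Δz: 1, 5, 1, -8, 3, -10, -4, -1, 0, 9
Mean of differences = -0.4000
Numerator Σ(Δz_t−Δz̄)(Δz_{t+1}−Δz̄) = -13.7600
Denominator Σ(Δz_t−Δz̄)² = 296.4000
r_1(Δz) = -13.7600 / 296.4000 = -0.046

-0.046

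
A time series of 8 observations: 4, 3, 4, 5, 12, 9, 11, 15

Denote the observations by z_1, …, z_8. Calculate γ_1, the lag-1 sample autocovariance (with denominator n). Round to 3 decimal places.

8.436

Mean z̄ = (4 + 3 + 4 + 5 + 12 + 9 + 11 + 15)/8 = 7.8750
Deviations: -3.8750, -4.8750, -3.8750, -2.8750, 4.1250, 1.1250, 3.1250, 7.1250
Σ_{t=1}^{7}(z_t−z̄)(z_{t+1}−z̄) = 67.4844
γ_1 = 67.4844 / 8 = 8.436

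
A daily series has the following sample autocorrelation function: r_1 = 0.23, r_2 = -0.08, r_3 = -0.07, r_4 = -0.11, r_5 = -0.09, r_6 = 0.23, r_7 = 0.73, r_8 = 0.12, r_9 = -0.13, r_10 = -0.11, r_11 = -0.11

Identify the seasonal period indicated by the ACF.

7

The largest autocorrelation is r_7 = 0.73; the remaining lags stay at or below 0.23.
The dominant spike at lag 7 indicates a seasonal period of 7.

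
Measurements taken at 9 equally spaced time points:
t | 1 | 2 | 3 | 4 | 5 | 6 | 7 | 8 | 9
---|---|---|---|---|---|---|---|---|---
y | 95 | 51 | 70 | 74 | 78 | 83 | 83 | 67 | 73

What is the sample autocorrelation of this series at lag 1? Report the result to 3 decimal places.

-0.265

Mean ȳ = (95 + 51 + 70 + 74 + 78 + 83 + 83 + 67 + 73)/9 = 74.8889
Numerator Σ_{t=1}^{8}(y_t−ȳ)(y_{t+1}−ȳ) = -320.1235
Denominator Σ(y_t−ȳ)² = 1206.8889
r_1 = -320.1235 / 1206.8889 = -0.265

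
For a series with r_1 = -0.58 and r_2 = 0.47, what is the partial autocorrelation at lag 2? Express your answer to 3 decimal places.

0.201

φ_{22} = (r_2 − r_1²) / (1 − r_1²)
r_1² = (-0.58)² = 0.3364
Numerator = 0.47 − 0.3364 = 0.1336; denominator = 1 − 0.3364 = 0.6636
φ_{22} = 0.1336 / 0.6636 = 0.201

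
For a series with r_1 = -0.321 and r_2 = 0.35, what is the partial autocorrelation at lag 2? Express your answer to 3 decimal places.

φ_{22} = (r_2 − r_1²) / (1 − r_1²)
r_1² = (-0.321)² = 0.103041
Numerator = 0.35 − 0.1030 = 0.2470; denominator = 1 − 0.1030 = 0.8970
φ_{22} = 0.2470 / 0.8970 = 0.275

0.275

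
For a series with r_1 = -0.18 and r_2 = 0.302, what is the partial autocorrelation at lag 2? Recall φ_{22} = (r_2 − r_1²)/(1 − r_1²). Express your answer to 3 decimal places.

0.279

φ_{22} = (r_2 − r_1²) / (1 − r_1²)
r_1² = (-0.18)² = 0.0324
Numerator = 0.302 − 0.0324 = 0.2696; denominator = 1 − 0.0324 = 0.9676
φ_{22} = 0.2696 / 0.9676 = 0.279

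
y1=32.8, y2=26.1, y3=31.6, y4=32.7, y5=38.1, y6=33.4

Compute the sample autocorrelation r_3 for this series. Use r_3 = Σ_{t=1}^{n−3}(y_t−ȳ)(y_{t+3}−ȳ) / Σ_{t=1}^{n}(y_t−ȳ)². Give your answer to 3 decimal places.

-0.494

Mean ȳ = (32.8 + 26.1 + 31.6 + 32.7 + 38.1 + 33.4)/6 = 32.4500
Numerator Σ_{t=1}^{3}(y_t−ȳ)(y_{t+3}−ȳ) = -36.5975
Denominator Σ(y_t−ȳ)² = 74.0550
r_3 = -36.5975 / 74.0550 = -0.494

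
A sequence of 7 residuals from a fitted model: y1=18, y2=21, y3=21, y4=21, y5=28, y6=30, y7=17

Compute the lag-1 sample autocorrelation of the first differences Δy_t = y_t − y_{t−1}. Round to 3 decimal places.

First differences Δy: 3, 0, 0, 7, 2, -13
Mean of differences = -0.1667
Numerator Σ(Δy_t−Δȳ)(Δy_{t+1}−Δȳ) = -10.5278
Denominator Σ(Δy_t−Δȳ)² = 230.8333
r_1(Δy) = -10.5278 / 230.8333 = -0.046

-0.046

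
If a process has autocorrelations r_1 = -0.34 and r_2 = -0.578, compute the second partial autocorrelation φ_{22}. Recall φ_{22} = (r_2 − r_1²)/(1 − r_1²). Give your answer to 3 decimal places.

φ_{22} = (r_2 − r_1²) / (1 − r_1²)
r_1² = (-0.34)² = 0.1156
Numerator = -0.578 − 0.1156 = -0.6936; denominator = 1 − 0.1156 = 0.8844
φ_{22} = -0.6936 / 0.8844 = -0.784

-0.784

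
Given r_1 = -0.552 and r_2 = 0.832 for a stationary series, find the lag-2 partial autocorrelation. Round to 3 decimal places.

0.758

φ_{22} = (r_2 − r_1²) / (1 − r_1²)
r_1² = (-0.552)² = 0.304704
Numerator = 0.832 − 0.3047 = 0.5273; denominator = 1 − 0.3047 = 0.6953
φ_{22} = 0.5273 / 0.6953 = 0.758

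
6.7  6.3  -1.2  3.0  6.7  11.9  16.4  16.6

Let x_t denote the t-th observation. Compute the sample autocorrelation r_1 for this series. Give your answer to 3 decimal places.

0.624

Mean x̄ = (6.7 + 6.3 − 1.2 + 3.0 + 6.7 + 11.9 + 16.4 + 16.6)/8 = 8.3000
Deviations from mean: -1.6000, -2.0000, -9.5000, -5.3000, -1.6000, 3.6000, 8.1000, 8.3000
Numerator Σ_{t=1}^{7}(x_t−x̄)(x_{t+1}−x̄) = 171.6600
Denominator Σ(x_t−x̄)² = 274.9200
r_1 = 171.6600 / 274.9200 = 0.624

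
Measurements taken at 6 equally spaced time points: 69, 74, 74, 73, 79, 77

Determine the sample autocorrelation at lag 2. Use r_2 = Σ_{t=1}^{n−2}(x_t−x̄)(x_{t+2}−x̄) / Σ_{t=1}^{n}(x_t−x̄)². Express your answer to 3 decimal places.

-0.049

Mean x̄ = (69 + 74 + 74 + 73 + 79 + 77)/6 = 74.3333
Deviations from mean: -5.3333, -0.3333, -0.3333, -1.3333, 4.6667, 2.6667
Numerator Σ_{t=1}^{4}(x_t−x̄)(x_{t+2}−x̄) = -2.8889
Denominator Σ(x_t−x̄)² = 59.3333
r_2 = -2.8889 / 59.3333 = -0.049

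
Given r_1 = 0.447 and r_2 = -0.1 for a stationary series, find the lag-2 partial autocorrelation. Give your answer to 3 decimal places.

φ_{22} = (r_2 − r_1²) / (1 − r_1²)
r_1² = (0.447)² = 0.199809
Numerator = -0.1 − 0.1998 = -0.2998; denominator = 1 − 0.1998 = 0.8002
φ_{22} = -0.2998 / 0.8002 = -0.375

-0.375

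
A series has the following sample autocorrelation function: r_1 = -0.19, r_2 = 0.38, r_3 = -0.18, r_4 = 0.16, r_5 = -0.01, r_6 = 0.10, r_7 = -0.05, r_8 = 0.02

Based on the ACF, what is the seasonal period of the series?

2

The largest autocorrelation is r_2 = 0.38, with a weaker echo at lag 4 (0.16); the remaining lags stay at or below 0.10.
The dominant spike at lag 2 indicates a seasonal period of 2.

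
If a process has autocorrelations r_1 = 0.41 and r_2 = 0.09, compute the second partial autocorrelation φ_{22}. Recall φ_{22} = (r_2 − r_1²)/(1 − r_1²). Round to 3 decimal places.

φ_{22} = (r_2 − r_1²) / (1 − r_1²)
r_1² = (0.41)² = 0.1681
Numerator = 0.09 − 0.1681 = -0.0781; denominator = 1 − 0.1681 = 0.8319
φ_{22} = -0.0781 / 0.8319 = -0.094

-0.094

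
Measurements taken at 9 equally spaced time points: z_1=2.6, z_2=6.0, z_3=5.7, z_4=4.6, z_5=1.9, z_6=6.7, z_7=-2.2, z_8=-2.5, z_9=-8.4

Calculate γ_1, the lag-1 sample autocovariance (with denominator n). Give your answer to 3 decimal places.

8.263

Mean z̄ = (2.6 + 6.0 + 5.7 + 4.6 + 1.9 + 6.7 − 2.2 − 2.5 − 8.4)/9 = 1.6000
Σ_{t=1}^{8}(z_t−z̄)(z_{t+1}−z̄) = 74.3700
γ_1 = 74.3700 / 9 = 8.263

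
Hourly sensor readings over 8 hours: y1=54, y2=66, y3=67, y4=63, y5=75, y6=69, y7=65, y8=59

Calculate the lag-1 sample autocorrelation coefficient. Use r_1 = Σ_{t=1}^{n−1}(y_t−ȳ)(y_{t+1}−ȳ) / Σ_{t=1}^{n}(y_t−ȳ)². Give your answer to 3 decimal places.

Mean ȳ = (54 + 66 + 67 + 63 + 75 + 69 + 65 + 59)/8 = 64.7500
Deviations from mean: -10.7500, 1.2500, 2.2500, -1.7500, 10.2500, 4.2500, 0.2500, -5.7500
Σ(y_t−ȳ)(y_{t+1}−ȳ) = (-13.4375) + (2.8125) + (-3.9375) + (-17.9375) + (43.5625) + (1.0625) + (-1.4375) = 10.6875
Denominator Σ(y_t−ȳ)² = 281.5000
r_1 = 10.6875 / 281.5000 = 0.038

0.038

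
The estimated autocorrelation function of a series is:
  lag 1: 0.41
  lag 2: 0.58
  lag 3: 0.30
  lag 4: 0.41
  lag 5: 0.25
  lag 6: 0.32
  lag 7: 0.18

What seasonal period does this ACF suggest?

2

The largest autocorrelation is r_2 = 0.58; the remaining lags stay at or below 0.41.
The dominant spike at lag 2 indicates a seasonal period of 2.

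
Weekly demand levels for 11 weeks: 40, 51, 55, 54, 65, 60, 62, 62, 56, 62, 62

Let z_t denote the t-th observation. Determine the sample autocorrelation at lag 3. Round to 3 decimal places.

0.128

Mean z̄ = (40 + 51 + 55 + 54 + 65 + 60 + 62 + 62 + 56 + 62 + 62)/11 = 57.1818
Numerator Σ_{t=1}^{8}(z_t−z̄)(z_{t+3}−z̄) = 65.6281
Denominator Σ(z_t−z̄)² = 511.6364
r_3 = 65.6281 / 511.6364 = 0.128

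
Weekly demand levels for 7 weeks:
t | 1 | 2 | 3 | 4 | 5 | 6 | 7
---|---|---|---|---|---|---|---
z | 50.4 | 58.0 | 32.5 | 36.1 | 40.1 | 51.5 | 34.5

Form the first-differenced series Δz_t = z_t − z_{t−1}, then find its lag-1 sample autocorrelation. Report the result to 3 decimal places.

First differences Δz: 7.6, -25.5, 3.6, 4.0, 11.4, -17.0
Mean of differences = -2.6500
Numerator Σ(Δz_t−Δz̄)(Δz_{t+1}−Δz̄) = -443.6475
Denominator Σ(Δz_t−Δz̄)² = 1113.7950
r_1(Δz) = -443.6475 / 1113.7950 = -0.398

-0.398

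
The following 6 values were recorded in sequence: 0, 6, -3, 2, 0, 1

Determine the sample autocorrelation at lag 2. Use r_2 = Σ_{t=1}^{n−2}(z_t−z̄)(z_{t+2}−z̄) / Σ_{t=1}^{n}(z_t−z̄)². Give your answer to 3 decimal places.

0.295

Mean z̄ = (0 + 6 − 3 + 2 + 0 + 1)/6 = 1.0000
Σ(z_t−z̄)(z_{t+2}−z̄) = (4.0000) + (5.0000) + (4.0000) + (0.0000) = 13.0000
Denominator Σ(z_t−z̄)² = 44.0000
r_2 = 13.0000 / 44.0000 = 0.295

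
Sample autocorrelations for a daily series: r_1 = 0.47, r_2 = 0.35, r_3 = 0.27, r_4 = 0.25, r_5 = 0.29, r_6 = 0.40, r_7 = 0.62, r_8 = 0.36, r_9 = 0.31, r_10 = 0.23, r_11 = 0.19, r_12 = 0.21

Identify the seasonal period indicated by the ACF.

7

The largest autocorrelation is r_7 = 0.62; the remaining lags stay at or below 0.47. The elevated value at lag 1 (0.47), dropping to 0.35 at lag 2, reflects decaying short-term dependence rather than seasonality.
The dominant spike at lag 7 indicates a seasonal period of 7.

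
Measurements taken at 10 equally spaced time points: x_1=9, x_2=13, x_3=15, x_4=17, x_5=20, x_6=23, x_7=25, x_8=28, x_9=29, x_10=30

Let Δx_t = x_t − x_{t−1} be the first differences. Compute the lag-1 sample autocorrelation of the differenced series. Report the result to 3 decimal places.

First differences Δx: 4, 2, 2, 3, 3, 2, 3, 1, 1
Mean of differences = 2.3333
Numerator Σ(Δx_t−Δx̄)(Δx_{t+1}−Δx̄) = 0.2222
Denominator Σ(Δx_t−Δx̄)² = 8.0000
r_1(Δx) = 0.2222 / 8.0000 = 0.028

0.028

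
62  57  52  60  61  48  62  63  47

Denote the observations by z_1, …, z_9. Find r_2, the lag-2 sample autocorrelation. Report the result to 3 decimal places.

-0.493

Mean z̄ = (62 + 57 + 52 + 60 + 61 + 48 + 62 + 63 + 47)/9 = 56.8889
Σ(z_t−z̄)(z_{t+2}−z̄) = (-24.9877) + (0.3457) + (-20.0988) + (-27.6543) + (21.0123) + (-54.3210) + (-50.5432) = -156.2469
Denominator Σ(z_t−z̄)² = 316.8889
r_2 = -156.2469 / 316.8889 = -0.493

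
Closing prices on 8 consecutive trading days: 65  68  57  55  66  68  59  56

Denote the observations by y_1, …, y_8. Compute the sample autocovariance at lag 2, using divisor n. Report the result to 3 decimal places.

Mean ȳ = (65 + 68 + 57 + 55 + 66 + 68 + 59 + 56)/8 = 61.7500
Σ_{t=1}^{6}(y_t−ȳ)(y_{t+2}−ȳ) = -167.6250
γ_2 = -167.6250 / 8 = -20.953

-20.953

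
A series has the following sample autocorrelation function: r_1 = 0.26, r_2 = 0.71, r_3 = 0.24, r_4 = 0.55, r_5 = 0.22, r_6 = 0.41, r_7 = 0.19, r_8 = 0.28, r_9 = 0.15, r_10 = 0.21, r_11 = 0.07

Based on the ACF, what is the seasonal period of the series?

2

The largest autocorrelation is r_2 = 0.71, with weaker echoes at lags 4 (0.55), 6 (0.41) and 8 (0.28); the remaining lags stay at or below 0.26.
The dominant spike at lag 2 indicates a seasonal period of 2.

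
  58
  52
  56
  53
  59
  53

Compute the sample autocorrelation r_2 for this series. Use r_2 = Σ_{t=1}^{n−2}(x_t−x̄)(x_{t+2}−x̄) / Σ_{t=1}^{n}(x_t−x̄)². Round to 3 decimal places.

0.399

Mean x̄ = (58 + 52 + 56 + 53 + 59 + 53)/6 = 55.1667
Σ(x_t−x̄)(x_{t+2}−x̄) = (2.3611) + (6.8611) + (3.1944) + (4.6944) = 17.1111
Denominator Σ(x_t−x̄)² = 42.8333
r_2 = 17.1111 / 42.8333 = 0.399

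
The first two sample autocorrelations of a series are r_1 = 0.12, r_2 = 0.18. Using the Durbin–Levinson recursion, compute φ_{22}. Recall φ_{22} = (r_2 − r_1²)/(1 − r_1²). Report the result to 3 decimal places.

φ_{22} = (r_2 − r_1²) / (1 − r_1²)
r_1² = (0.12)² = 0.0144
Numerator = 0.18 − 0.0144 = 0.1656; denominator = 1 − 0.0144 = 0.9856
φ_{22} = 0.1656 / 0.9856 = 0.168

0.168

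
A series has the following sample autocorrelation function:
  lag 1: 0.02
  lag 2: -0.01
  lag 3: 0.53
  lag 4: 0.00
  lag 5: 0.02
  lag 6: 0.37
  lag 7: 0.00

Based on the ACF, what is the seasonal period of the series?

3

The largest autocorrelation is r_3 = 0.53, with a weaker echo at lag 6 (0.37); the remaining lags stay at or below 0.02.
The dominant spike at lag 3 indicates a seasonal period of 3.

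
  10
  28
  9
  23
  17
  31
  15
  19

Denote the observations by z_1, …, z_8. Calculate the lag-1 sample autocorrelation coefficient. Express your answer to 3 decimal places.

-0.658

Mean z̄ = (10 + 28 + 9 + 23 + 17 + 31 + 15 + 19)/8 = 19.0000
Σ(z_t−z̄)(z_{t+1}−z̄) = (-81.0000) + (-90.0000) + (-40.0000) + (-8.0000) + (-24.0000) + (-48.0000) + (0.0000) = -291.0000
Denominator Σ(z_t−z̄)² = 442.0000
r_1 = -291.0000 / 442.0000 = -0.658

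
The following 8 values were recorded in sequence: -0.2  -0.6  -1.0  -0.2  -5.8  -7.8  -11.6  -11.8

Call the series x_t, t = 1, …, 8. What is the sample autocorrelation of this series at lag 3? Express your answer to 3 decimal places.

Mean x̄ = (-0.2 − 0.6 − 1.0 − 0.2 − 5.8 − 7.8 − 11.6 − 11.8)/8 = -4.8750
Σ(x_t−x̄)(x_{t+3}−x̄) = (21.8556) + (-3.9544) + (-11.3344) + (-31.4394) + (6.4056) = -18.4669
Denominator Σ(x_t−x̄)² = 179.5950
r_3 = -18.4669 / 179.5950 = -0.103

-0.103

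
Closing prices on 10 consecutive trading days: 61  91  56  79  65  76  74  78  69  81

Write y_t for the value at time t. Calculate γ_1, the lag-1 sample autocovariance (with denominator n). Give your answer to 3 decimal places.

-74.000

Mean ȳ = (61 + 91 + 56 + 79 + 65 + 76 + 74 + 78 + 69 + 81)/10 = 73.0000
Σ_{t=1}^{9}(y_t−ȳ)(y_{t+1}−ȳ) = -740.0000
γ_1 = -740.0000 / 10 = -74.000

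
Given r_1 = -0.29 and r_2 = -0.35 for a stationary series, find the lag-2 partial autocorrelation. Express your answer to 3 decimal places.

φ_{22} = (r_2 − r_1²) / (1 − r_1²)
r_1² = (-0.29)² = 0.0841
Numerator = -0.35 − 0.0841 = -0.4341; denominator = 1 − 0.0841 = 0.9159
φ_{22} = -0.4341 / 0.9159 = -0.474

-0.474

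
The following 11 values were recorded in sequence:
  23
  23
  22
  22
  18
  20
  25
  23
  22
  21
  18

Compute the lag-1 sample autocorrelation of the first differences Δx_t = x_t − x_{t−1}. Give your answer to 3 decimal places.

First differences Δx: 0, -1, 0, -4, 2, 5, -2, -1, -1, -3
Mean of differences = -0.5000
Numerator Σ(Δx_t−Δx̄)(Δx_{t+1}−Δx̄) = -3.2500
Denominator Σ(Δx_t−Δx̄)² = 58.5000
r_1(Δx) = -3.2500 / 58.5000 = -0.056

-0.056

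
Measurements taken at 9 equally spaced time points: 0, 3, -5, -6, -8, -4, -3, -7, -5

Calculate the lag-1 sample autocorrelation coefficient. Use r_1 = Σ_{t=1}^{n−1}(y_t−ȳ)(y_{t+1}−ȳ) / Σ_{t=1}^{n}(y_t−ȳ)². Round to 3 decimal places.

Mean ȳ = (0 + 3 − 5 − 6 − 8 − 4 − 3 − 7 − 5)/9 = -3.8889
Numerator Σ_{t=1}^{8}(y_t−ȳ)(y_{t+1}−ȳ) = 31.2099
Denominator Σ(y_t−ȳ)² = 96.8889
r_1 = 31.2099 / 96.8889 = 0.322

0.322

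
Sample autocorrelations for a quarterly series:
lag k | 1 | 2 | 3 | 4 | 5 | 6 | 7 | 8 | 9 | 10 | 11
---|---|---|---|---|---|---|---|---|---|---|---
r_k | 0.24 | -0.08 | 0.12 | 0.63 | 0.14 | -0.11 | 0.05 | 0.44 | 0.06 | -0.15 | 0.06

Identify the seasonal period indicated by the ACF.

The largest autocorrelation is r_4 = 0.63, with a weaker echo at lag 8 (0.44); the remaining lags stay at or below 0.24.
The dominant spike at lag 4 indicates a seasonal period of 4.

4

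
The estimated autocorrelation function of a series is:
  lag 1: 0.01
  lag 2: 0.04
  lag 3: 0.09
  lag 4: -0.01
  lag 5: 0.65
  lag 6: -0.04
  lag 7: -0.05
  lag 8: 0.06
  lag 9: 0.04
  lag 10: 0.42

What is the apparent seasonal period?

The largest autocorrelation is r_5 = 0.65, with a weaker echo at lag 10 (0.42); the remaining lags stay at or below 0.09.
The dominant spike at lag 5 indicates a seasonal period of 5.

5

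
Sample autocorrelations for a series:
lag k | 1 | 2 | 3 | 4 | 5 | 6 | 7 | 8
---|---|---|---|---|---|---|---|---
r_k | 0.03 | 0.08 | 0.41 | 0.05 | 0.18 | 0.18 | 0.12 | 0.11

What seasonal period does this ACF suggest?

3

The largest autocorrelation is r_3 = 0.41; the remaining lags stay at or below 0.18.
The dominant spike at lag 3 indicates a seasonal period of 3.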